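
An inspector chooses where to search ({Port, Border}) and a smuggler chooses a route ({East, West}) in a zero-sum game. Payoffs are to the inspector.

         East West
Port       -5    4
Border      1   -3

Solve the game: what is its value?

Row minima: Port → -5, Border → -3; maximin = -3.
Column maxima: East → 1, West → 4; minimax = 1.
-3 ≠ 1, so there is no saddle point; optimal play is mixed.
Let the inspector play Port with probability p. Expected payoff against East: (-5)p + 1(1−p) = −6p + 1; against West: 4p + (-3)(1−p) = 7p − 3.
Setting these equal: −6p + 1 = 7p − 3 ⇒ −13p = -4 ⇒ p = 4/13, and the value is (-6)·(4/13) + 1 = -11/13.
For the smuggler: with q = P(East), equating Port's and Border's payoffs gives −9q + 4 = 4q − 3 ⇒ q = 7/13.

-11/13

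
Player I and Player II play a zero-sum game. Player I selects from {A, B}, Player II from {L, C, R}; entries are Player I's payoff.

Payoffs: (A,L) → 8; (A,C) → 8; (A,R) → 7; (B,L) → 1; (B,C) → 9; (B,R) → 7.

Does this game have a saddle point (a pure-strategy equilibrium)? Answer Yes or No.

Row minima: A → 7, B → 1; maximin = 7.
Column maxima: L → 8, C → 9, R → 7; minimax = 7.
maximin = minimax = 7, so a saddle point exists.

Yes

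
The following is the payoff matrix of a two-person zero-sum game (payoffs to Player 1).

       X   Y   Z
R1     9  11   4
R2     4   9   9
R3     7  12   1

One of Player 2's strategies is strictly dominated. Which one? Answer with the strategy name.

Y

X holds Player 1's payoff strictly below Y in every row: 9 < 11, 4 < 9, 7 < 12.
So Y is strictly dominated for Player 2.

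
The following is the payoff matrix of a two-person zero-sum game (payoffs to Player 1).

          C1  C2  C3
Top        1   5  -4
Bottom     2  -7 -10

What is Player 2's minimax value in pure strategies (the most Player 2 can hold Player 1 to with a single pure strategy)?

-4

Column maxima: C1 → 2, C2 → 5, C3 → -4.
The smallest of these is -4.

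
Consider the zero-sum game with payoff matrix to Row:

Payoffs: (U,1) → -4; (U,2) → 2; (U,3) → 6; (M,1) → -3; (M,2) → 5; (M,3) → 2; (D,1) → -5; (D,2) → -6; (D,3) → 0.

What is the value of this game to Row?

Row minima: U → -4, M → -3, D → -6; maximin = -3.
Column maxima: 1 → -3, 2 → 5, 3 → 6; minimax = -3.
Since maximin = minimax = -3, there is a saddle point and the value is -3.

-3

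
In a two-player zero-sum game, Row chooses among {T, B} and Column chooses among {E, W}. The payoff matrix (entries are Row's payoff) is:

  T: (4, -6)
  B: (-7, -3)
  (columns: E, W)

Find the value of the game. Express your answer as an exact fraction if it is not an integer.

-27/7

Row minima: T → -6, B → -7; maximin = -6.
Column maxima: E → 4, W → -3; minimax = -3.
-6 ≠ -3, so there is no saddle point; optimal play is mixed.
Let Row play T with probability p. Expected payoff against E: 4p + (-7)(1−p) = 11p − 7; against W: (-6)p + (-3)(1−p) = −3p − 3.
Setting these equal: 11p − 7 = −3p − 3 ⇒ 14p = 4 ⇒ p = 2/7, and the value is (11)·(2/7) − 7 = -27/7.
For Column: with q = P(E), equating T's and B's payoffs gives 10q − 6 = −4q − 3 ⇒ q = 3/14.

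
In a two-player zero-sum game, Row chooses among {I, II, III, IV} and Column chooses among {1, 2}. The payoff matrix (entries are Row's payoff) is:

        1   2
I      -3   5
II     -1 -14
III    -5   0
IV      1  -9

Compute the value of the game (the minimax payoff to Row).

Row minima: I → -3, II → -14, III → -5, IV → -9; maximin = -3.
Column maxima: 1 → 1, 2 → 5; minimax = 1.
-3 ≠ 1, so there is no saddle point; optimal play is mixed.
II is strictly dominated by IV, so Row never plays it.
III is strictly dominated by I, so Row never plays it.
On the remaining 2×2 (I, IV vs 1, 2):
Let Row play I with probability p. Expected payoff against 1: (-3)p + 1(1−p) = −4p + 1; against 2: 5p + (-9)(1−p) = 14p − 9.
Setting these equal: −4p + 1 = 14p − 9 ⇒ −18p = -10 ⇒ p = 5/9, and the value is (-4)·(5/9) + 1 = -11/9.
For Column: with q = P(1), equating I's and IV's payoffs gives −8q + 5 = 10q − 9 ⇒ q = 7/9.

-11/9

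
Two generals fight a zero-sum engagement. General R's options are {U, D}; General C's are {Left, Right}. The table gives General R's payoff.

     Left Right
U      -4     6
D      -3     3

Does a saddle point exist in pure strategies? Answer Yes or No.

Row minima: U → -4, D → -3; maximin = -3.
Column maxima: Left → -3, Right → 6; minimax = -3.
maximin = minimax = -3, so a saddle point exists.

Yes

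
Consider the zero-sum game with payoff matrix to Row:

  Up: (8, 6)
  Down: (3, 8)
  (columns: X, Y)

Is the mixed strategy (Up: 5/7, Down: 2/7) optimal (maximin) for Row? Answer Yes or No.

Against X this mix gives (5/7)·8 + (2/7)·3 = 46/7.
Against Y this mix gives (5/7)·6 + (2/7)·8 = 46/7.
All of Column's active replies (X, Y) yield 46/7, and no column does worse for Row. The mix makes Column indifferent and guarantees 46/7, so it is optimal.

Yes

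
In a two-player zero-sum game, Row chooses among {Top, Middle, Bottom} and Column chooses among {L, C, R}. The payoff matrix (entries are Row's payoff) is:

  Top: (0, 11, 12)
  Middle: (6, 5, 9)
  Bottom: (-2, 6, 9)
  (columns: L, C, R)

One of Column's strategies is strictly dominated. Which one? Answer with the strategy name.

L holds Row's payoff strictly below R in every row: 0 < 12, 6 < 9, -2 < 9.
So R is strictly dominated for Column.

R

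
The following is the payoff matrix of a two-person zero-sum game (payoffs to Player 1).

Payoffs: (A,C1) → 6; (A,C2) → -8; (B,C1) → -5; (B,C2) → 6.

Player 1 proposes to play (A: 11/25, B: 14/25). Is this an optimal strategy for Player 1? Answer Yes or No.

Against C1 this mix gives (11/25)·6 + (14/25)·(-5) = -4/25.
Against C2 this mix gives (11/25)·(-8) + (14/25)·6 = -4/25.
All of Player 2's active replies (C1, C2) yield -4/25, and no column does worse for Player 1. The mix makes Player 2 indifferent and guarantees -4/25, so it is optimal.

Yes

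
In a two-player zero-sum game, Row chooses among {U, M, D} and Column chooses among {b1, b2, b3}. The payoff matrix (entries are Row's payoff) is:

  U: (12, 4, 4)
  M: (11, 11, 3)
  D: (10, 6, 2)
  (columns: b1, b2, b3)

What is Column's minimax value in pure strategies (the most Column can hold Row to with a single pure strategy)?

4

Column maxima: b1 → 12, b2 → 11, b3 → 4.
The smallest of these is 4.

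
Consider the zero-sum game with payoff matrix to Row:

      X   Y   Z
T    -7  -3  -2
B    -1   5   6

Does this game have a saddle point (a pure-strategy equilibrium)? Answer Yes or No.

Row minima: T → -7, B → -1; maximin = -1.
Column maxima: X → -1, Y → 5, Z → 6; minimax = -1.
maximin = minimax = -1, so a saddle point exists.

Yes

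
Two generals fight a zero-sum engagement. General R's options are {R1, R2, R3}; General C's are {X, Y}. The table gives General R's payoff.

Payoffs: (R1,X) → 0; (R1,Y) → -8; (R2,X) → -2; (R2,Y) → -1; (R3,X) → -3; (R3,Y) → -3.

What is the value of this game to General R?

Row minima: R1 → -8, R2 → -2, R3 → -3; maximin = -2.
Column maxima: X → 0, Y → -1; minimax = -1.
-2 ≠ -1, so there is no saddle point; optimal play is mixed.
R3 is strictly dominated by R2, so General R never plays it.
On the remaining 2×2 (R1, R2 vs X, Y):
Let General R play R1 with probability p. Expected payoff against X: 0p + (-2)(1−p) = 2p − 2; against Y: (-8)p + (-1)(1−p) = −7p − 1.
Setting these equal: 2p − 2 = −7p − 1 ⇒ 9p = 1 ⇒ p = 1/9, and the value is (2)·(1/9) − 2 = -16/9.
For General C: with q = P(X), equating R1's and R2's payoffs gives 8q − 8 = −q − 1 ⇒ q = 7/9.

-16/9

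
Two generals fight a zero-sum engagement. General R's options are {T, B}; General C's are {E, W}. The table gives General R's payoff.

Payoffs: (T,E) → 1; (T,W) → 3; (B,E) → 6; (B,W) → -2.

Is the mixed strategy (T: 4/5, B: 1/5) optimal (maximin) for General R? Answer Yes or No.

Yes

Against E this mix gives (4/5)·1 + (1/5)·6 = 2.
Against W this mix gives (4/5)·3 + (1/5)·(-2) = 2.
All of General C's active replies (E, W) yield 2, and no column does worse for General R. The mix makes General C indifferent and guarantees 2, so it is optimal.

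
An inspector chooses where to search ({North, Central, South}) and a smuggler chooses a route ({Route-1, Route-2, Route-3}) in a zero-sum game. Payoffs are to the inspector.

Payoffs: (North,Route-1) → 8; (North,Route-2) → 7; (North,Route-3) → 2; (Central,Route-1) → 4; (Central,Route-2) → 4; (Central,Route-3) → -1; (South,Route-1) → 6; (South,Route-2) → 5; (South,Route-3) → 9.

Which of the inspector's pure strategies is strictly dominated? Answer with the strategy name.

North gives a strictly higher payoff than Central against every column: 8 > 4, 7 > 4, 2 > -1.
So Central is strictly dominated and the inspector never plays it.

Central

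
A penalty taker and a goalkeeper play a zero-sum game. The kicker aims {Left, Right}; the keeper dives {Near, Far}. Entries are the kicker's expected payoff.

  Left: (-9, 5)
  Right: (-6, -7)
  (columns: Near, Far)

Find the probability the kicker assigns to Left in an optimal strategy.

1/15

Row minima: Left → -9, Right → -7; maximin = -7.
Column maxima: Near → -6, Far → 5; minimax = -6.
-7 ≠ -6, so there is no saddle point; optimal play is mixed.
Let the kicker play Left with probability p. Expected payoff against Near: (-9)p + (-6)(1−p) = −3p − 6; against Far: 5p + (-7)(1−p) = 12p − 7.
Setting these equal: −3p − 6 = 12p − 7 ⇒ −15p = -1 ⇒ p = 1/15, and the value is (-3)·(1/15) − 6 = -31/5.
For the keeper: with q = P(Near), equating Left's and Right's payoffs gives −14q + 5 = q − 7 ⇒ q = 4/5.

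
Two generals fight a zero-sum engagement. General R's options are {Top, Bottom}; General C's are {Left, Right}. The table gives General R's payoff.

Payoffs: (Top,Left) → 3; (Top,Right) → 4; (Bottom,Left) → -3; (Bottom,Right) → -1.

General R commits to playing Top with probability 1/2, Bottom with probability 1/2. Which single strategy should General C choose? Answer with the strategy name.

Left

If General C plays Left, General R's expected payoff is (1/2)·3 + (1/2)·(-3) = 0.
If General C plays Right, General R's expected payoff is (1/2)·4 + (1/2)·(-1) = 3/2.
General C minimizes General R's payoff; the smallest is 0, so the best response is Left.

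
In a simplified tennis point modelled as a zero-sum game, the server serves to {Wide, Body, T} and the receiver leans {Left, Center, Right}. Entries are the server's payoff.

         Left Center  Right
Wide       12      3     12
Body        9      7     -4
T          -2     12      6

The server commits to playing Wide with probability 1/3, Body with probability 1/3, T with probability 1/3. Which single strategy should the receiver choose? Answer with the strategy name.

Right

If the receiver plays Left, the server's expected payoff is (1/3)·12 + (1/3)·9 + (1/3)·(-2) = 19/3.
If the receiver plays Center, the server's expected payoff is (1/3)·3 + (1/3)·7 + (1/3)·12 = 22/3.
If the receiver plays Right, the server's expected payoff is (1/3)·12 + (1/3)·(-4) + (1/3)·6 = 14/3.
The receiver minimizes the server's payoff; the smallest is 14/3, so the best response is Right.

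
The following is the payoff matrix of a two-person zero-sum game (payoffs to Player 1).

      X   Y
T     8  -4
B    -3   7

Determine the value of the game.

2

Row minima: T → -4, B → -3; maximin = -3.
Column maxima: X → 8, Y → 7; minimax = 7.
-3 ≠ 7, so there is no saddle point; optimal play is mixed.
Let Player 1 play T with probability p. Expected payoff against X: 8p + (-3)(1−p) = 11p − 3; against Y: (-4)p + 7(1−p) = −11p + 7.
Setting these equal: 11p − 3 = −11p + 7 ⇒ 22p = 10 ⇒ p = 5/11, and the value is (11)·(5/11) − 3 = 2.
For Player 2: with q = P(X), equating T's and B's payoffs gives 12q − 4 = −10q + 7 ⇒ q = 1/2.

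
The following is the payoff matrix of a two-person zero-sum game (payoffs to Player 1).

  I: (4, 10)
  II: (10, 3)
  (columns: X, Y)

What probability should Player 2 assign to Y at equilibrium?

6/13

Row minima: I → 4, II → 3; maximin = 4.
Column maxima: X → 10, Y → 10; minimax = 10.
4 ≠ 10, so there is no saddle point; optimal play is mixed.
Let Player 1 play I with probability p. Expected payoff against X: 4p + 10(1−p) = −6p + 10; against Y: 10p + 3(1−p) = 7p + 3.
Setting these equal: −6p + 10 = 7p + 3 ⇒ −13p = -7 ⇒ p = 7/13, and the value is (-6)·(7/13) + 10 = 88/13.
For Player 2: with q = P(X), equating I's and II's payoffs gives −6q + 10 = 7q + 3 ⇒ q = 7/13.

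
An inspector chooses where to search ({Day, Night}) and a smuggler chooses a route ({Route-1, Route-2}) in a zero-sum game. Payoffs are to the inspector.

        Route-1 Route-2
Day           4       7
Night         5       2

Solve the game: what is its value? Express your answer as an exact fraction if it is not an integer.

9/2

Row minima: Day → 4, Night → 2; maximin = 4.
Column maxima: Route-1 → 5, Route-2 → 7; minimax = 5.
4 ≠ 5, so there is no saddle point; optimal play is mixed.
Let the inspector play Day with probability p. Expected payoff against Route-1: 4p + 5(1−p) = −p + 5; against Route-2: 7p + 2(1−p) = 5p + 2.
Setting these equal: −p + 5 = 5p + 2 ⇒ −6p = -3 ⇒ p = 1/2, and the value is (-1)·(1/2) + 5 = 9/2.
For the smuggler: with q = P(Route-1), equating Day's and Night's payoffs gives −3q + 7 = 3q + 2 ⇒ q = 5/6.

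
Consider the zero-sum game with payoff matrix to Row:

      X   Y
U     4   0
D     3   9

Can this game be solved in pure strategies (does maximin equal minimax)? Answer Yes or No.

Row minima: U → 0, D → 3; maximin = 3.
Column maxima: X → 4, Y → 9; minimax = 4.
3 ≠ 4, so no pure-strategy equilibrium exists.

No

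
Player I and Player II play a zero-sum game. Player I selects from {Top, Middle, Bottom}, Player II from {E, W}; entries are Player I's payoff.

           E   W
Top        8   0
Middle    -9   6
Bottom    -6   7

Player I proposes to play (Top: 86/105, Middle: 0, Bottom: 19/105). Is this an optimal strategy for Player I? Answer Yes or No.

Against E this mix gives (86/105)·8 + (19/105)·(-6) = 82/15.
Against W this mix gives (86/105)·0 + (19/105)·7 = 19/15.
Player II will play W, holding Player I to 19/15. Shifting weight toward the row that does better against W would raise this floor (the equalizing mix achieves 8/3 against both W and E), so the proposed strategy is not optimal.

No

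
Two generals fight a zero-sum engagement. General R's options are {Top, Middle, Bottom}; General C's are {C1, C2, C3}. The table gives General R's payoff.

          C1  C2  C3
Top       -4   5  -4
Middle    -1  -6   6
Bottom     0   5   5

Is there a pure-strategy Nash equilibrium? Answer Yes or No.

Row minima: Top → -4, Middle → -6, Bottom → 0; maximin = 0.
Column maxima: C1 → 0, C2 → 5, C3 → 6; minimax = 0.
maximin = minimax = 0, so a saddle point exists.

Yes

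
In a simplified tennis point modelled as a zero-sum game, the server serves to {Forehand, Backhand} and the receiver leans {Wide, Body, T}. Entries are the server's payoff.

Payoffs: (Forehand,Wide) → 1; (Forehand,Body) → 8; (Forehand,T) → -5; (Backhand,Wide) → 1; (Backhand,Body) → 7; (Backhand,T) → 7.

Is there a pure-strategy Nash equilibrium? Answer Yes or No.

Yes

Row minima: Forehand → -5, Backhand → 1; maximin = 1.
Column maxima: Wide → 1, Body → 8, T → 7; minimax = 1.
maximin = minimax = 1, so a saddle point exists.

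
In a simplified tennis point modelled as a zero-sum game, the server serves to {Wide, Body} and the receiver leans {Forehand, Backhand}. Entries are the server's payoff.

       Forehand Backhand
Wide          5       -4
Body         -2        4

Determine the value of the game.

Row minima: Wide → -4, Body → -2; maximin = -2.
Column maxima: Forehand → 5, Backhand → 4; minimax = 4.
-2 ≠ 4, so there is no saddle point; optimal play is mixed.
Let the server play Wide with probability p. Expected payoff against Forehand: 5p + (-2)(1−p) = 7p − 2; against Backhand: (-4)p + 4(1−p) = −8p + 4.
Setting these equal: 7p − 2 = −8p + 4 ⇒ 15p = 6 ⇒ p = 2/5, and the value is (7)·(2/5) − 2 = 4/5.
For the receiver: with q = P(Forehand), equating Wide's and Body's payoffs gives 9q − 4 = −6q + 4 ⇒ q = 8/15.

4/5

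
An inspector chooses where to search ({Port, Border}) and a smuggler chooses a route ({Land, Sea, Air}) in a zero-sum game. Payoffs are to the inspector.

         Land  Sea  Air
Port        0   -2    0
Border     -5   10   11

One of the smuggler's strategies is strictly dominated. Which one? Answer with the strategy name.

Air

Sea holds the inspector's payoff strictly below Air in every row: -2 < 0, 10 < 11.
So Air is strictly dominated for the smuggler.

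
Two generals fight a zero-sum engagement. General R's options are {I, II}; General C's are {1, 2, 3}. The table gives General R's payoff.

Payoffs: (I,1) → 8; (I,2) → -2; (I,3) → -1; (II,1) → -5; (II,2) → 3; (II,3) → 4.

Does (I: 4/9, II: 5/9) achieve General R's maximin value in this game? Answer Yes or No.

Yes

Against 1 this mix gives (4/9)·8 + (5/9)·(-5) = 7/9.
Against 2 this mix gives (4/9)·(-2) + (5/9)·3 = 7/9.
Against 3 this mix gives (4/9)·(-1) + (5/9)·4 = 16/9.
All of General C's active replies (1, 2) yield 7/9, and no column does worse for General R. The mix makes General C indifferent and guarantees 7/9, so it is optimal.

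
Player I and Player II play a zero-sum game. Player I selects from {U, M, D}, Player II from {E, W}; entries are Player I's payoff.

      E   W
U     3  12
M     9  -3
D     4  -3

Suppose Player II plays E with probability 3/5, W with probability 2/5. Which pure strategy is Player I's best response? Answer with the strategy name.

U

Expected payoff of U: (3/5)·3 + (2/5)·12 = 33/5.
Expected payoff of M: (3/5)·9 + (2/5)·(-3) = 21/5.
Expected payoff of D: (3/5)·4 + (2/5)·(-3) = 6/5.
The largest is 33/5, so Player I's best response is U.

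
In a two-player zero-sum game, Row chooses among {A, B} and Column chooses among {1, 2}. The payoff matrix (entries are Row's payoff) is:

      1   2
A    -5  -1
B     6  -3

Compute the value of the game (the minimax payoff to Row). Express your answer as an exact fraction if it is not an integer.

Row minima: A → -5, B → -3; maximin = -3.
Column maxima: 1 → 6, 2 → -1; minimax = -1.
-3 ≠ -1, so there is no saddle point; optimal play is mixed.
Let Row play A with probability p. Expected payoff against 1: (-5)p + 6(1−p) = −11p + 6; against 2: (-1)p + (-3)(1−p) = 2p − 3.
Setting these equal: −11p + 6 = 2p − 3 ⇒ −13p = -9 ⇒ p = 9/13, and the value is (-11)·(9/13) + 6 = -21/13.
For Column: with q = P(1), equating A's and B's payoffs gives −4q − 1 = 9q − 3 ⇒ q = 2/13.

-21/13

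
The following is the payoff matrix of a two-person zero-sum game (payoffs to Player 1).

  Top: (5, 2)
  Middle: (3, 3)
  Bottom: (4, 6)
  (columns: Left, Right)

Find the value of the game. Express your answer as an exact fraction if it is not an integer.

Row minima: Top → 2, Middle → 3, Bottom → 4; maximin = 4.
Column maxima: Left → 5, Right → 6; minimax = 5.
4 ≠ 5, so there is no saddle point; optimal play is mixed.
Middle is strictly dominated by Bottom, so Player 1 never plays it.
On the remaining 2×2 (Top, Bottom vs Left, Right):
Let Player 1 play Top with probability p. Expected payoff against Left: 5p + 4(1−p) = p + 4; against Right: 2p + 6(1−p) = −4p + 6.
Setting these equal: p + 4 = −4p + 6 ⇒ 5p = 2 ⇒ p = 2/5, and the value is (1)·(2/5) + 4 = 22/5.
For Player 2: with q = P(Left), equating Top's and Bottom's payoffs gives 3q + 2 = −2q + 6 ⇒ q = 4/5.

22/5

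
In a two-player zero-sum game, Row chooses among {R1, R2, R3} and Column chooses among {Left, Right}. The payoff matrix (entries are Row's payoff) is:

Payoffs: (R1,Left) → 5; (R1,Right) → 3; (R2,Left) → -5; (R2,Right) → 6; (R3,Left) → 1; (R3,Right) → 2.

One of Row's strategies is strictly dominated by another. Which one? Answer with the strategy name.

R1 gives a strictly higher payoff than R3 against every column: 5 > 1, 3 > 2.
So R3 is strictly dominated and Row never plays it.

R3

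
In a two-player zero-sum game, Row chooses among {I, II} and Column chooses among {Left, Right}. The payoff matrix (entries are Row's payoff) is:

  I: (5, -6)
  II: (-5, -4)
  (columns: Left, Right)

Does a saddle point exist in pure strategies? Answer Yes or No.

No

Row minima: I → -6, II → -5; maximin = -5.
Column maxima: Left → 5, Right → -4; minimax = -4.
-5 ≠ -4, so no pure-strategy equilibrium exists.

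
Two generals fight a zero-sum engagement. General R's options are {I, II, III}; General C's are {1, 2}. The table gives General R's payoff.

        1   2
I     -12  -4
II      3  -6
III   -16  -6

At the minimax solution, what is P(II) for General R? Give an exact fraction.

Row minima: I → -12, II → -6, III → -16; maximin = -6.
Column maxima: 1 → 3, 2 → -4; minimax = -4.
-6 ≠ -4, so there is no saddle point; optimal play is mixed.
III is strictly dominated by I, so General R never plays it.
On the remaining 2×2 (I, II vs 1, 2):
Let General R play I with probability p. Expected payoff against 1: (-12)p + 3(1−p) = −15p + 3; against 2: (-4)p + (-6)(1−p) = 2p − 6.
Setting these equal: −15p + 3 = 2p − 6 ⇒ −17p = -9 ⇒ p = 9/17, and the value is (-15)·(9/17) + 3 = -84/17.
For General C: with q = P(1), equating I's and II's payoffs gives −8q − 4 = 9q − 6 ⇒ q = 2/17.

8/17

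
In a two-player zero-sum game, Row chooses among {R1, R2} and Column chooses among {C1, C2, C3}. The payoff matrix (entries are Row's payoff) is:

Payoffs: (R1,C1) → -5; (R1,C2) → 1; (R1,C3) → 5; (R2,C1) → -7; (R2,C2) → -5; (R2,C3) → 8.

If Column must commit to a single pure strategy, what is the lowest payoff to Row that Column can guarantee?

Column maxima: C1 → -5, C2 → 1, C3 → 8.
The smallest of these is -5.

-5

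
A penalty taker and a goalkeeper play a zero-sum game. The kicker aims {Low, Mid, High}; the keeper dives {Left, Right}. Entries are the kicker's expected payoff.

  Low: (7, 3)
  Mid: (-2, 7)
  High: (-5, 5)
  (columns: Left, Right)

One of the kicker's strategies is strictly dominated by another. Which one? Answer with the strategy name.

Mid gives a strictly higher payoff than High against every column: -2 > -5, 7 > 5.
So High is strictly dominated and the kicker never plays it.

High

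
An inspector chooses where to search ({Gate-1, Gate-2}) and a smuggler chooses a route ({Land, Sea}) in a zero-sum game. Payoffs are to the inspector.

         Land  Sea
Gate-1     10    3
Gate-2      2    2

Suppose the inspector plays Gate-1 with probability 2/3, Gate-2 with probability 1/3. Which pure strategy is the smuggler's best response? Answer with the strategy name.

If the smuggler plays Land, the inspector's expected payoff is (2/3)·10 + (1/3)·2 = 22/3.
If the smuggler plays Sea, the inspector's expected payoff is (2/3)·3 + (1/3)·2 = 8/3.
The smuggler minimizes the inspector's payoff; the smallest is 8/3, so the best response is Sea.

Sea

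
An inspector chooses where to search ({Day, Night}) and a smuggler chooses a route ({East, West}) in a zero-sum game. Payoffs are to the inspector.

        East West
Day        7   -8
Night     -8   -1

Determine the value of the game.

Row minima: Day → -8, Night → -8; maximin = -8.
Column maxima: East → 7, West → -1; minimax = -1.
-8 ≠ -1, so there is no saddle point; optimal play is mixed.
Let the inspector play Day with probability p. Expected payoff against East: 7p + (-8)(1−p) = 15p − 8; against West: (-8)p + (-1)(1−p) = −7p − 1.
Setting these equal: 15p − 8 = −7p − 1 ⇒ 22p = 7 ⇒ p = 7/22, and the value is (15)·(7/22) − 8 = -71/22.
For the smuggler: with q = P(East), equating Day's and Night's payoffs gives 15q − 8 = −7q − 1 ⇒ q = 7/22.

-71/22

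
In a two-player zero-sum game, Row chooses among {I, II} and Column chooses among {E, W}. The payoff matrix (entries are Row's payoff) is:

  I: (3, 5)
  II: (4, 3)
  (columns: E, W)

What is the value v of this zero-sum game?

11/3

Row minima: I → 3, II → 3; maximin = 3.
Column maxima: E → 4, W → 5; minimax = 4.
3 ≠ 4, so there is no saddle point; optimal play is mixed.
Let Row play I with probability p. Expected payoff against E: 3p + 4(1−p) = −p + 4; against W: 5p + 3(1−p) = 2p + 3.
Setting these equal: −p + 4 = 2p + 3 ⇒ −3p = -1 ⇒ p = 1/3, and the value is (-1)·(1/3) + 4 = 11/3.
For Column: with q = P(E), equating I's and II's payoffs gives −2q + 5 = q + 3 ⇒ q = 2/3.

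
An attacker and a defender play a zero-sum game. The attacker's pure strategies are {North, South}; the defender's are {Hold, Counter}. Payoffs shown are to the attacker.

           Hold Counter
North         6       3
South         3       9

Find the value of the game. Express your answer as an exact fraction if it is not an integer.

5

Row minima: North → 3, South → 3; maximin = 3.
Column maxima: Hold → 6, Counter → 9; minimax = 6.
3 ≠ 6, so there is no saddle point; optimal play is mixed.
Let the attacker play North with probability p. Expected payoff against Hold: 6p + 3(1−p) = 3p + 3; against Counter: 3p + 9(1−p) = −6p + 9.
Setting these equal: 3p + 3 = −6p + 9 ⇒ 9p = 6 ⇒ p = 2/3, and the value is (3)·(2/3) + 3 = 5.
For the defender: with q = P(Hold), equating North's and South's payoffs gives 3q + 3 = −6q + 9 ⇒ q = 2/3.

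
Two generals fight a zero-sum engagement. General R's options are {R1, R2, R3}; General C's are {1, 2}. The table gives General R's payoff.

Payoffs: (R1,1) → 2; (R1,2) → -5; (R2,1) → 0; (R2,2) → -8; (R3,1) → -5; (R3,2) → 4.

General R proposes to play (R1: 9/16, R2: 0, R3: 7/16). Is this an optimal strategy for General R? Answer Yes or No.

Yes

Against 1 this mix gives (9/16)·2 + (7/16)·(-5) = -17/16.
Against 2 this mix gives (9/16)·(-5) + (7/16)·4 = -17/16.
All of General C's active replies (1, 2) yield -17/16, and no column does worse for General R. The mix makes General C indifferent and guarantees -17/16, so it is optimal.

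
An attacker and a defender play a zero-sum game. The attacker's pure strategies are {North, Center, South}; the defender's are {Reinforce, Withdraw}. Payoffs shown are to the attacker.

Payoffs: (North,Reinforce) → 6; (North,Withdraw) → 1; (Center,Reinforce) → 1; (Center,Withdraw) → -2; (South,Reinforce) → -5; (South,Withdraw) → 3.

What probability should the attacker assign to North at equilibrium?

Row minima: North → 1, Center → -2, South → -5; maximin = 1.
Column maxima: Reinforce → 6, Withdraw → 3; minimax = 3.
1 ≠ 3, so there is no saddle point; optimal play is mixed.
Center is strictly dominated by North, so the attacker never plays it.
On the remaining 2×2 (North, South vs Reinforce, Withdraw):
Let the attacker play North with probability p. Expected payoff against Reinforce: 6p + (-5)(1−p) = 11p − 5; against Withdraw: 1p + 3(1−p) = −2p + 3.
Setting these equal: 11p − 5 = −2p + 3 ⇒ 13p = 8 ⇒ p = 8/13, and the value is (11)·(8/13) − 5 = 23/13.
For the defender: with q = P(Reinforce), equating North's and South's payoffs gives 5q + 1 = −8q + 3 ⇒ q = 2/13.

8/13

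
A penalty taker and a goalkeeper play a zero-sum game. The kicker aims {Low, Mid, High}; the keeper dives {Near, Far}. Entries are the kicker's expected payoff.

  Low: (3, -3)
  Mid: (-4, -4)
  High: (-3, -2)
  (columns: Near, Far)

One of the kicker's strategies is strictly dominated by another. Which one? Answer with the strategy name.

Low gives a strictly higher payoff than Mid against every column: 3 > -4, -3 > -4.
So Mid is strictly dominated and the kicker never plays it.

Mid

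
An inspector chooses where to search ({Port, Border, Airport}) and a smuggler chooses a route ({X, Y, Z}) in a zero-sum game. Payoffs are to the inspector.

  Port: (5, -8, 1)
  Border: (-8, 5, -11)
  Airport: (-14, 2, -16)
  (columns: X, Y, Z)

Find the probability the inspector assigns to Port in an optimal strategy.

Row minima: Port → -8, Border → -11, Airport → -16; maximin = -8.
Column maxima: X → 5, Y → 5, Z → 1; minimax = 1.
-8 ≠ 1, so there is no saddle point; optimal play is mixed.
Airport is strictly dominated by Border, so the inspector never plays it.
X is strictly dominated by Z (it gives the inspector strictly more in every row), so the smuggler never plays it.
On the remaining 2×2 (Port, Border vs Y, Z):
Let the inspector play Port with probability p. Expected payoff against Y: (-8)p + 5(1−p) = −13p + 5; against Z: 1p + (-11)(1−p) = 12p − 11.
Setting these equal: −13p + 5 = 12p − 11 ⇒ −25p = -16 ⇒ p = 16/25, and the value is (-13)·(16/25) + 5 = -83/25.
For the smuggler: with q = P(Y), equating Port's and Border's payoffs gives −9q + 1 = 16q − 11 ⇒ q = 12/25.

16/25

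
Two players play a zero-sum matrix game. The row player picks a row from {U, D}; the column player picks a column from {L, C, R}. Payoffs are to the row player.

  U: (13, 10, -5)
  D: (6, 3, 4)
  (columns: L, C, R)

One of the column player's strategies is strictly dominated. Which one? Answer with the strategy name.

L

C holds the row player's payoff strictly below L in every row: 10 < 13, 3 < 6.
So L is strictly dominated for the column player.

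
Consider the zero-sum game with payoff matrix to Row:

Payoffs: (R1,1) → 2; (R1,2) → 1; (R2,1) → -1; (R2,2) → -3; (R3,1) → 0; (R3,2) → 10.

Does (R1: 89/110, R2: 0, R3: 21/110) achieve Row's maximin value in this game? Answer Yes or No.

No

Against 1 this mix gives (89/110)·2 + (21/110)·0 = 89/55.
Against 2 this mix gives (89/110)·1 + (21/110)·10 = 299/110.
Column will play 1, holding Row to 89/55. Shifting weight toward the row that does better against 1 would raise this floor (the equalizing mix achieves 20/11 against both 1 and 2), so the proposed strategy is not optimal.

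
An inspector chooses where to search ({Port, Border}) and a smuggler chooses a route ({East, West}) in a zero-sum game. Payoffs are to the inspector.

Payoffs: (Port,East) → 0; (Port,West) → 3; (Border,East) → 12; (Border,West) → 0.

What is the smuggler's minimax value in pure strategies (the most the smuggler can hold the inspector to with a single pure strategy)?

Column maxima: East → 12, West → 3.
The smallest of these is 3.

3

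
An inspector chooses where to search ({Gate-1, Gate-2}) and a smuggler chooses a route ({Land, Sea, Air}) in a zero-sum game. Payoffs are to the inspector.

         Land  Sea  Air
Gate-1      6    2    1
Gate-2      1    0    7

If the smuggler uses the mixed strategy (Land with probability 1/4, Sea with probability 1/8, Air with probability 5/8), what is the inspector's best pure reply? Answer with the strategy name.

Expected payoff of Gate-1: (1/4)·6 + (1/8)·2 + (5/8)·1 = 19/8.
Expected payoff of Gate-2: (1/4)·1 + (1/8)·0 + (5/8)·7 = 37/8.
The largest is 37/8, so the inspector's best response is Gate-2.

Gate-2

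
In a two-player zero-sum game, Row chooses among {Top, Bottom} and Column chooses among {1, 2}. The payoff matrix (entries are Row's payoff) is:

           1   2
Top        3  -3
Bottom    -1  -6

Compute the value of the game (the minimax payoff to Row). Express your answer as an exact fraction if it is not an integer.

Row minima: Top → -3, Bottom → -6; maximin = -3.
Column maxima: 1 → 3, 2 → -3; minimax = -3.
Since maximin = minimax = -3, there is a saddle point and the value is -3.

-3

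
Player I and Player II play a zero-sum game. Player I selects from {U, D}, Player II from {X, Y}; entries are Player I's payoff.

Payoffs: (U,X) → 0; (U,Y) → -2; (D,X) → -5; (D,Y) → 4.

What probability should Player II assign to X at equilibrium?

Row minima: U → -2, D → -5; maximin = -2.
Column maxima: X → 0, Y → 4; minimax = 0.
-2 ≠ 0, so there is no saddle point; optimal play is mixed.
Let Player I play U with probability p. Expected payoff against X: 0p + (-5)(1−p) = 5p − 5; against Y: (-2)p + 4(1−p) = −6p + 4.
Setting these equal: 5p − 5 = −6p + 4 ⇒ 11p = 9 ⇒ p = 9/11, and the value is (5)·(9/11) − 5 = -10/11.
For Player II: with q = P(X), equating U's and D's payoffs gives 2q − 2 = −9q + 4 ⇒ q = 6/11.

6/11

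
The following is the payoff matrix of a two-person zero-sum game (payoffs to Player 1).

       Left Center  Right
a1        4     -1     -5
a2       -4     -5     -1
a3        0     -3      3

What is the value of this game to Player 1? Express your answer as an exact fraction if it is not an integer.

-9/5

Row minima: a1 → -5, a2 → -5, a3 → -3; maximin = -3.
Column maxima: Left → 4, Center → -1, Right → 3; minimax = -1.
-3 ≠ -1, so there is no saddle point; optimal play is mixed.
a2 is strictly dominated by a3, so Player 1 never plays it.
Left is strictly dominated by Center (it gives Player 1 strictly more in every row), so Player 2 never plays it.
On the remaining 2×2 (a1, a3 vs Center, Right):
Let Player 1 play a1 with probability p. Expected payoff against Center: (-1)p + (-3)(1−p) = 2p − 3; against Right: (-5)p + 3(1−p) = −8p + 3.
Setting these equal: 2p − 3 = −8p + 3 ⇒ 10p = 6 ⇒ p = 3/5, and the value is (2)·(3/5) − 3 = -9/5.
For Player 2: with q = P(Center), equating a1's and a3's payoffs gives 4q − 5 = −6q + 3 ⇒ q = 4/5.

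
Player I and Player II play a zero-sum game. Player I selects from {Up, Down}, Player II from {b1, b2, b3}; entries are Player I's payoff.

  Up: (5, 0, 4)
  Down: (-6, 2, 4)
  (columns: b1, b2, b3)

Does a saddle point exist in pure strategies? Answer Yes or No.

No

Row minima: Up → 0, Down → -6; maximin = 0.
Column maxima: b1 → 5, b2 → 2, b3 → 4; minimax = 2.
0 ≠ 2, so no pure-strategy equilibrium exists.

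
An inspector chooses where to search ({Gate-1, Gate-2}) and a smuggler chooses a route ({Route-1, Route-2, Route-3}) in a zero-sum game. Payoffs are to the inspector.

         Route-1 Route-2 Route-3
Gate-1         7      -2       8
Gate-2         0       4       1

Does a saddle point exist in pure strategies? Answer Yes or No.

Row minima: Gate-1 → -2, Gate-2 → 0; maximin = 0.
Column maxima: Route-1 → 7, Route-2 → 4, Route-3 → 8; minimax = 4.
0 ≠ 4, so no pure-strategy equilibrium exists.

No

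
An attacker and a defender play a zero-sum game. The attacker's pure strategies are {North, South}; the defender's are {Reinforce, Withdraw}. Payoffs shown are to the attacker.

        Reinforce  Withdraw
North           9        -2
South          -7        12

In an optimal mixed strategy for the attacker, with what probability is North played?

19/30

Row minima: North → -2, South → -7; maximin = -2.
Column maxima: Reinforce → 9, Withdraw → 12; minimax = 9.
-2 ≠ 9, so there is no saddle point; optimal play is mixed.
Let the attacker play North with probability p. Expected payoff against Reinforce: 9p + (-7)(1−p) = 16p − 7; against Withdraw: (-2)p + 12(1−p) = −14p + 12.
Setting these equal: 16p − 7 = −14p + 12 ⇒ 30p = 19 ⇒ p = 19/30, and the value is (16)·(19/30) − 7 = 47/15.
For the defender: with q = P(Reinforce), equating North's and South's payoffs gives 11q − 2 = −19q + 12 ⇒ q = 7/15.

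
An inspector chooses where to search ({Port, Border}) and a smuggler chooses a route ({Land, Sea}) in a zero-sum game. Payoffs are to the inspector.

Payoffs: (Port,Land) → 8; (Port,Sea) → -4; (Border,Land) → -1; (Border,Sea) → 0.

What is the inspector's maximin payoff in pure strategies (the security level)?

Row minima: Port → -4, Border → -1.
The best of these is -1.

-1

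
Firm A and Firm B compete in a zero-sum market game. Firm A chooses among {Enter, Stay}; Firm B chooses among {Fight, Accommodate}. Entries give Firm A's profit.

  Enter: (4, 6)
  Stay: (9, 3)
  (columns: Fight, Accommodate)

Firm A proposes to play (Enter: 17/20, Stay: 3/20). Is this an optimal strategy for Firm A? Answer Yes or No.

Against Fight this mix gives (17/20)·4 + (3/20)·9 = 19/4.
Against Accommodate this mix gives (17/20)·6 + (3/20)·3 = 111/20.
Firm B will play Fight, holding Firm A to 19/4. Shifting weight toward the row that does better against Fight would raise this floor (the equalizing mix achieves 21/4 against both Fight and Accommodate), so the proposed strategy is not optimal.

No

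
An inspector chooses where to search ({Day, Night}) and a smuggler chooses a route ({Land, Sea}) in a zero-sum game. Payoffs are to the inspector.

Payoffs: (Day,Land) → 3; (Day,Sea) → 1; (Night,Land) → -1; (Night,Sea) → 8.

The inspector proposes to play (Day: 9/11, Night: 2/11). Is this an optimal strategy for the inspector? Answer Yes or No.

Against Land this mix gives (9/11)·3 + (2/11)·(-1) = 25/11.
Against Sea this mix gives (9/11)·1 + (2/11)·8 = 25/11.
All of the smuggler's active replies (Land, Sea) yield 25/11, and no column does worse for the inspector. The mix makes the smuggler indifferent and guarantees 25/11, so it is optimal.

Yes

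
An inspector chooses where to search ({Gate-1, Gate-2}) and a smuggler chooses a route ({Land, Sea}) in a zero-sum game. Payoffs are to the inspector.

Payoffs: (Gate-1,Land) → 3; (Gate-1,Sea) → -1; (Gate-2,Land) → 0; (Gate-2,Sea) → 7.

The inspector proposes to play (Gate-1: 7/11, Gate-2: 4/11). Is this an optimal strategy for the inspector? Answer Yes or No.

Yes

Against Land this mix gives (7/11)·3 + (4/11)·0 = 21/11.
Against Sea this mix gives (7/11)·(-1) + (4/11)·7 = 21/11.
All of the smuggler's active replies (Land, Sea) yield 21/11, and no column does worse for the inspector. The mix makes the smuggler indifferent and guarantees 21/11, so it is optimal.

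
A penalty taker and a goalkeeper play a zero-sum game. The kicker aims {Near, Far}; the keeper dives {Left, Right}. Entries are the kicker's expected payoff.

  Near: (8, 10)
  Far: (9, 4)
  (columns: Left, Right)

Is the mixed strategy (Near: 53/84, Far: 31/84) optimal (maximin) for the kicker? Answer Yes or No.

No

Against Left this mix gives (53/84)·8 + (31/84)·9 = 703/84.
Against Right this mix gives (53/84)·10 + (31/84)·4 = 109/14.
The keeper will play Right, holding the kicker to 109/14. Shifting weight toward the row that does better against Right would raise this floor (the equalizing mix achieves 58/7 against both Right and Left), so the proposed strategy is not optimal.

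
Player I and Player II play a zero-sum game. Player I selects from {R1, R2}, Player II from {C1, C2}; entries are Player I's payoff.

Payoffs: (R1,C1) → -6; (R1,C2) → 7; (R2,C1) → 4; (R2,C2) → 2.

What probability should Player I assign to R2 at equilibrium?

13/15

Row minima: R1 → -6, R2 → 2; maximin = 2.
Column maxima: C1 → 4, C2 → 7; minimax = 4.
2 ≠ 4, so there is no saddle point; optimal play is mixed.
Let Player I play R1 with probability p. Expected payoff against C1: (-6)p + 4(1−p) = −10p + 4; against C2: 7p + 2(1−p) = 5p + 2.
Setting these equal: −10p + 4 = 5p + 2 ⇒ −15p = -2 ⇒ p = 2/15, and the value is (-10)·(2/15) + 4 = 8/3.
For Player II: with q = P(C1), equating R1's and R2's payoffs gives −13q + 7 = 2q + 2 ⇒ q = 1/3.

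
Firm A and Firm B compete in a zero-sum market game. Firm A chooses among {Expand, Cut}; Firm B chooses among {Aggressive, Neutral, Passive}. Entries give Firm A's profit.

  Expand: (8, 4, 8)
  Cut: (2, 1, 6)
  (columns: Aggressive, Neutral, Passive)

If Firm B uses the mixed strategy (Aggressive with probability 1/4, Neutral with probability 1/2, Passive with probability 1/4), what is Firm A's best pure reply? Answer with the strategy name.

Expand

Expected payoff of Expand: (1/4)·8 + (1/2)·4 + (1/4)·8 = 6.
Expected payoff of Cut: (1/4)·2 + (1/2)·1 + (1/4)·6 = 5/2.
The largest is 6, so Firm A's best response is Expand.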